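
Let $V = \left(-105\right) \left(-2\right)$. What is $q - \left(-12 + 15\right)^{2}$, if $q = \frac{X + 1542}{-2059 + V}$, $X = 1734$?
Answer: $- \frac{19917}{1849} \approx -10.772$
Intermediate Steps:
$V = 210$
$q = - \frac{3276}{1849}$ ($q = \frac{1734 + 1542}{-2059 + 210} = \frac{3276}{-1849} = 3276 \left(- \frac{1}{1849}\right) = - \frac{3276}{1849} \approx -1.7718$)
$q - \left(-12 + 15\right)^{2} = - \frac{3276}{1849} - \left(-12 + 15\right)^{2} = - \frac{3276}{1849} - 3^{2} = - \frac{3276}{1849} - 9 = - \frac{19917}{1849}$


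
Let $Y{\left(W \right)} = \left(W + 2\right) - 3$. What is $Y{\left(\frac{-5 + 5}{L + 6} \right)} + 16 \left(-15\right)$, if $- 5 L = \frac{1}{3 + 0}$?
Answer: $-241$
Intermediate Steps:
$L = - \frac{1}{15}$ ($L = - \frac{1}{5 \left(3 + 0\right)} = - \frac{1}{5 \cdot 3} = \left(- \frac{1}{5}\right) \frac{1}{3} = - \frac{1}{15} \approx -0.066667$)
$Y{\left(W \right)} = -1 + W$ ($Y{\left(W \right)} = \left(2 + W\right) - 3 = -1 + W$)
$Y{\left(\frac{-5 + 5}{L + 6} \right)} + 16 \left(-15\right) = \left(-1 + \frac{-5 + 5}{- \frac{1}{15} + 6}\right) + 16 \left(-15\right) = \left(-1 + \frac{0}{\frac{89}{15}}\right) - 240 = \left(-1 + 0 \cdot \frac{15}{89}\right) - 240 = \left(-1 + 0\right) - 240 = -1 - 240 = -241$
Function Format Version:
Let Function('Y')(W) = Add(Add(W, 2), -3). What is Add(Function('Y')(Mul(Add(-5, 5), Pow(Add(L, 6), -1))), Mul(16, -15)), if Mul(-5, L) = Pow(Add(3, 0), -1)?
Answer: -241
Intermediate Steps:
L = Rational(-1, 15) (L = Mul(Rational(-1, 5), Pow(Add(3, 0), -1)) = Mul(Rational(-1, 5), Pow(3, -1)) = Mul(Rational(-1, 5), Rational(1, 3)) = Rational(-1, 15) ≈ -0.066667)
Function('Y')(W) = Add(-1, W) (Function('Y')(W) = Add(Add(2, W), -3) = Add(-1, W))
Add(Function('Y')(Mul(Add(-5, 5), Pow(Add(L, 6), -1))), Mul(16, -15)) = Add(Add(-1, Mul(Add(-5, 5), Pow(Add(Rational(-1, 15), 6), -1))), Mul(16, -15)) = Add(Add(-1, Mul(0, Pow(Rational(89, 15), -1))), -240) = Add(Add(-1, Mul(0, Rational(15, 89))), -240) = Add(Add(-1, 0), -240) = Add(-1, -240) = -241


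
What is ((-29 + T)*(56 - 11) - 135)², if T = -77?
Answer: 24059025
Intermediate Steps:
((-29 + T)*(56 - 11) - 135)² = ((-29 - 77)*(56 - 11) - 135)² = (-106*45 - 135)² = (-4770 - 135)² = (-4905)² = 24059025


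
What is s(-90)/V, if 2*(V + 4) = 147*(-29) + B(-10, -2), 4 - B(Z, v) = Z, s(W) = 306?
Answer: -68/473 ≈ -0.14376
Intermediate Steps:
B(Z, v) = 4 - Z
V = -4257/2 (V = -4 + (147*(-29) + (4 - 1*(-10)))/2 = -4 + (-4263 + (4 + 10))/2 = -4 + (-4263 + 14)/2 = -4 + (½)*(-4249) = -4 - 4249/2 = -4257/2 ≈ -2128.5)
s(-90)/V = 306/(-4257/2) = 306*(-2/4257) = -68/473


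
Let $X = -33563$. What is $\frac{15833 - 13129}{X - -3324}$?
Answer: $- \frac{2704}{30239} \approx -0.089421$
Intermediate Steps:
$\frac{15833 - 13129}{X - -3324} = \frac{15833 - 13129}{-33563 - -3324} = \frac{2704}{-33563 + \left(-9423 + 12747\right)} = \frac{2704}{-33563 + 3324} = \frac{2704}{-30239} = 2704 \left(- \frac{1}{30239}\right) = - \frac{2704}{30239}$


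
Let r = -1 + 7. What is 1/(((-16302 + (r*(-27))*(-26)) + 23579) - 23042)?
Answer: -1/11553 ≈ -8.6558e-5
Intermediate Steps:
r = 6
1/(((-16302 + (r*(-27))*(-26)) + 23579) - 23042) = 1/(((-16302 + (6*(-27))*(-26)) + 23579) - 23042) = 1/(((-16302 - 162*(-26)) + 23579) - 23042) = 1/(((-16302 + 4212) + 23579) - 23042) = 1/((-12090 + 23579) - 23042) = 1/(11489 - 23042) = 1/(-11553) = -1/11553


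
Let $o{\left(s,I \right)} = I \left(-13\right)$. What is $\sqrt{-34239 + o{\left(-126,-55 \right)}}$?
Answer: $34 i \sqrt{29} \approx 183.1 i$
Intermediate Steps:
$o{\left(s,I \right)} = - 13 I$
$\sqrt{-34239 + o{\left(-126,-55 \right)}} = \sqrt{-34239 - -715} = \sqrt{-34239 + 715} = \sqrt{-33524} = 34 i \sqrt{29}$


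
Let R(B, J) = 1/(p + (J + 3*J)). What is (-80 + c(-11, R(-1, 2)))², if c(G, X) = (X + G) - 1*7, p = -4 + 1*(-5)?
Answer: 9801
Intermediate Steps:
p = -9 (p = -4 - 5 = -9)
R(B, J) = 1/(-9 + 4*J) (R(B, J) = 1/(-9 + (J + 3*J)) = 1/(-9 + 4*J))
c(G, X) = -7 + G + X (c(G, X) = (G + X) - 7 = -7 + G + X)
(-80 + c(-11, R(-1, 2)))² = (-80 + (-7 - 11 + 1/(-9 + 4*2)))² = (-80 + (-7 - 11 + 1/(-9 + 8)))² = (-80 + (-7 - 11 + 1/(-1)))² = (-80 + (-7 - 11 - 1))² = (-80 - 19)² = (-99)² = 9801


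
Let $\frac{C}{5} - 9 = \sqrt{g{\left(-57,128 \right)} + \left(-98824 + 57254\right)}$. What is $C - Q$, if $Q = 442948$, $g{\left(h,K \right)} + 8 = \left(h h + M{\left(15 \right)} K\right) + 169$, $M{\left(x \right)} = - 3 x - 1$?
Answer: $-442903 + 20 i \sqrt{2753} \approx -4.429 \cdot 10^{5} + 1049.4 i$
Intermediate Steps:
$M{\left(x \right)} = -1 - 3 x$
$g{\left(h,K \right)} = 161 + h^{2} - 46 K$ ($g{\left(h,K \right)} = -8 + \left(\left(h h + \left(-1 - 45\right) K\right) + 169\right) = -8 + \left(\left(h^{2} + \left(-1 - 45\right) K\right) + 169\right) = -8 - \left(-169 - h^{2} + 46 K\right) = -8 + \left(169 + h^{2} - 46 K\right) = 161 + h^{2} - 46 K$)
$C = 45 + 20 i \sqrt{2753}$ ($C = 45 + 5 \sqrt{\left(161 + \left(-57\right)^{2} - 5888\right) + \left(-98824 + 57254\right)} = 45 + 5 \sqrt{\left(161 + 3249 - 5888\right) - 41570} = 45 + 5 \sqrt{-2478 - 41570} = 45 + 5 \sqrt{-44048} = 45 + 5 \cdot 4 i \sqrt{2753} = 45 + 20 i \sqrt{2753} \approx 45.0 + 1049.4 i$)
$C - Q = \left(45 + 20 i \sqrt{2753}\right) - 442948 = -442903 + 20 i \sqrt{2753}$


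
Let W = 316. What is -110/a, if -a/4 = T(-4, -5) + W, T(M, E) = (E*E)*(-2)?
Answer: 55/532 ≈ 0.10338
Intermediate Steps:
T(M, E) = -2*E² (T(M, E) = E²*(-2) = -2*E²)
a = -1064 (a = -4*(-2*(-5)² + 316) = -4*(-2*25 + 316) = -4*(-50 + 316) = -4*266 = -1064)
-110/a = -110/(-1064) = -110*(-1/1064) = 55/532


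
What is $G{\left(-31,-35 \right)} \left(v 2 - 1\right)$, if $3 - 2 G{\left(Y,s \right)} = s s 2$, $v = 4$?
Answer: $- \frac{17129}{2} \approx -8564.5$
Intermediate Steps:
$G{\left(Y,s \right)} = \frac{3}{2} - s^{2}$ ($G{\left(Y,s \right)} = \frac{3}{2} - \frac{s s 2}{2} = \frac{3}{2} - \frac{s^{2} \cdot 2}{2} = \frac{3}{2} - \frac{2 s^{2}}{2} = \frac{3}{2} - s^{2}$)
$G{\left(-31,-35 \right)} \left(v 2 - 1\right) = \left(\frac{3}{2} - \left(-35\right)^{2}\right) \left(4 \cdot 2 - 1\right) = \left(\frac{3}{2} - 1225\right) \left(8 - 1\right) = \left(\frac{3}{2} - 1225\right) 7 = \left(- \frac{2447}{2}\right) 7 = - \frac{17129}{2}$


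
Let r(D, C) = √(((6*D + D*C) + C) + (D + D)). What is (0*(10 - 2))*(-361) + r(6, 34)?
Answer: √286 ≈ 16.912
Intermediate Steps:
r(D, C) = √(C + 8*D + C*D) (r(D, C) = √(((6*D + C*D) + C) + 2*D) = √((C + 6*D + C*D) + 2*D) = √(C + 8*D + C*D))
(0*(10 - 2))*(-361) + r(6, 34) = (0*(10 - 2))*(-361) + √(34 + 8*6 + 34*6) = (0*8)*(-361) + √(34 + 48 + 204) = 0*(-361) + √286 = 0 + √286 = √286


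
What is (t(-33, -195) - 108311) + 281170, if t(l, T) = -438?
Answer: 172421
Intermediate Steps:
(t(-33, -195) - 108311) + 281170 = (-438 - 108311) + 281170 = -108749 + 281170 = 172421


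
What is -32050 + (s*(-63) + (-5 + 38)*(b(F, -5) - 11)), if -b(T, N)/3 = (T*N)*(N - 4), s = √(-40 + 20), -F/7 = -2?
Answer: -94783 - 126*I*√5 ≈ -94783.0 - 281.74*I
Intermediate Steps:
F = 14 (F = -7*(-2) = 14)
s = 2*I*√5 (s = √(-20) = 2*I*√5 ≈ 4.4721*I)
b(T, N) = -3*N*T*(-4 + N) (b(T, N) = -3*T*N*(N - 4) = -3*N*T*(-4 + N))
-32050 + (s*(-63) + (-5 + 38)*(b(F, -5) - 11)) = -32050 + ((2*I*√5)*(-63) + (-5 + 38)*(3*(-5)*14*(4 - 1*(-5)) - 11)) = -32050 + (-126*I*√5 + 33*(3*(-5)*14*(4 + 5) - 11)) = -32050 + (-126*I*√5 + 33*(3*(-5)*14*9 - 11)) = -32050 + (-126*I*√5 + 33*(-1890 - 11)) = -32050 + (-126*I*√5 + 33*(-1901)) = -32050 + (-126*I*√5 - 62733) = -32050 + (-62733 - 126*I*√5) = -94783 - 126*I*√5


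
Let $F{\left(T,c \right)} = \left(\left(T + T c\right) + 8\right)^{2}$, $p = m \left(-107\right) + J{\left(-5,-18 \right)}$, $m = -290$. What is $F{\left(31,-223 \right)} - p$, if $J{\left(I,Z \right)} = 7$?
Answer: $47220839$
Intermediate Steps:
$p = 31037$ ($p = \left(-290\right) \left(-107\right) + 7 = 31030 + 7 = 31037$)
$F{\left(T,c \right)} = \left(8 + T + T c\right)^{2}$
$F{\left(31,-223 \right)} - p = \left(8 + 31 + 31 \left(-223\right)\right)^{2} - 31037 = \left(8 + 31 - 6913\right)^{2} - 31037 = \left(-6874\right)^{2} - 31037 = 47251876 - 31037 = 47220839$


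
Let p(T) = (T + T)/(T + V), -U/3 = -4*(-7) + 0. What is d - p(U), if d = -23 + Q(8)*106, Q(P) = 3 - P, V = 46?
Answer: -10591/19 ≈ -557.42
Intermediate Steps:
U = -84 (U = -3*(-4*(-7) + 0) = -3*(28 + 0) = -3*28 = -84)
p(T) = 2*T/(46 + T) (p(T) = (T + T)/(T + 46) = (2*T)/(46 + T) = 2*T/(46 + T))
d = -553 (d = -23 + (3 - 1*8)*106 = -23 + (3 - 8)*106 = -23 - 5*106 = -23 - 530 = -553)
d - p(U) = -553 - 2*(-84)/(46 - 84) = -553 - 2*(-84)/(-38) = -553 - 2*(-84)*(-1)/38 = -553 - 1*84/19 = -553 - 84/19 = -10591/19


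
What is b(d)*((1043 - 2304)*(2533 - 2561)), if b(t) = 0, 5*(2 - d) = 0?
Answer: 0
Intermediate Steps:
d = 2 (d = 2 - 1/5*0 = 2 + 0 = 2)
b(d)*((1043 - 2304)*(2533 - 2561)) = 0*((1043 - 2304)*(2533 - 2561)) = 0*(-1261*(-28)) = 0*35308 = 0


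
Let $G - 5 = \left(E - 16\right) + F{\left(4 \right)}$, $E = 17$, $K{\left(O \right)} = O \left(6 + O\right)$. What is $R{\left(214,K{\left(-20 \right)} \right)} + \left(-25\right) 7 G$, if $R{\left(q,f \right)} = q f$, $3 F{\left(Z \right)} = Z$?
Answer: $\frac{175910}{3} \approx 58637.0$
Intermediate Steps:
$F{\left(Z \right)} = \frac{Z}{3}$
$R{\left(q,f \right)} = f q$
$G = \frac{22}{3}$ ($G = 5 + \left(\left(17 - 16\right) + \frac{1}{3} \cdot 4\right) = 5 + \left(1 + \frac{4}{3}\right) = 5 + \frac{7}{3} = \frac{22}{3} \approx 7.3333$)
$R{\left(214,K{\left(-20 \right)} \right)} + \left(-25\right) 7 G = - 20 \left(6 - 20\right) 214 + \left(-25\right) 7 \cdot \frac{22}{3} = \left(-20\right) \left(-14\right) 214 - \frac{3850}{3} = 280 \cdot 214 - \frac{3850}{3} = 59920 - \frac{3850}{3} = \frac{175910}{3}$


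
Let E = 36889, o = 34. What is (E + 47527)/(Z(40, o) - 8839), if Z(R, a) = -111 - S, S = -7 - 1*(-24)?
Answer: -84416/8967 ≈ -9.4141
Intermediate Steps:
S = 17 (S = -7 + 24 = 17)
Z(R, a) = -128 (Z(R, a) = -111 - 1*17 = -111 - 17 = -128)
(E + 47527)/(Z(40, o) - 8839) = (36889 + 47527)/(-128 - 8839) = 84416/(-8967) = 84416*(-1/8967) = -84416/8967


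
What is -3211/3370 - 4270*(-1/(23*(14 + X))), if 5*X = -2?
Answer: 8365937/658835 ≈ 12.698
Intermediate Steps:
X = -⅖ (X = (⅕)*(-2) = -⅖ ≈ -0.40000)
-3211/3370 - 4270*(-1/(23*(14 + X))) = -3211/3370 - 4270*(-1/(23*(14 - ⅖))) = -3211*1/3370 - 4270/((-23*68/5)) = -3211/3370 - 4270/(-1564/5) = -3211/3370 - 4270*(-5/1564) = -3211/3370 + 10675/782 = 8365937/658835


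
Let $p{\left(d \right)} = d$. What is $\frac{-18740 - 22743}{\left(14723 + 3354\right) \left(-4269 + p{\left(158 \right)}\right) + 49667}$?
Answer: $\frac{41483}{74264880} \approx 0.00055858$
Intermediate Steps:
$\frac{-18740 - 22743}{\left(14723 + 3354\right) \left(-4269 + p{\left(158 \right)}\right) + 49667} = \frac{-18740 - 22743}{\left(14723 + 3354\right) \left(-4269 + 158\right) + 49667} = - \frac{41483}{18077 \left(-4111\right) + 49667} = - \frac{41483}{-74314547 + 49667} = - \frac{41483}{-74264880} = \left(-41483\right) \left(- \frac{1}{74264880}\right) = \frac{41483}{74264880}$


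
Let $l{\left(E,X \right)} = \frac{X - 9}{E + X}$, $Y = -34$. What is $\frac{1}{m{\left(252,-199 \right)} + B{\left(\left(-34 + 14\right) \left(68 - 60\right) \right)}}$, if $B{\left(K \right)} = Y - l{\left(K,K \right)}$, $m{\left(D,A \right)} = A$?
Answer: $- \frac{320}{74729} \approx -0.0042821$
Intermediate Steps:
$l{\left(E,X \right)} = \frac{-9 + X}{E + X}$
$B{\left(K \right)} = -34 - \frac{-9 + K}{2 K}$ ($B{\left(K \right)} = -34 - \frac{-9 + K}{K + K} = -34 - \frac{-9 + K}{2 K}$)
$\frac{1}{m{\left(252,-199 \right)} + B{\left(\left(-34 + 14\right) \left(68 - 60\right) \right)}} = \frac{1}{-199 + \frac{3 \left(3 - 23 \left(-34 + 14\right) \left(68 - 60\right)\right)}{2 \left(-34 + 14\right) \left(68 - 60\right)}} = \frac{1}{-199 + \frac{3 \left(3 - 23 \left(\left(-20\right) 8\right)\right)}{2 \left(\left(-20\right) 8\right)}} = \frac{1}{-199 + \frac{3 \left(3 - -3680\right)}{2 \left(-160\right)}} = \frac{1}{-199 + \frac{3}{2} \left(- \frac{1}{160}\right) \left(3 + 3680\right)} = \frac{1}{-199 + \frac{3}{2} \left(- \frac{1}{160}\right) 3683} = \frac{1}{-199 - \frac{11049}{320}} = \frac{1}{- \frac{74729}{320}} = - \frac{320}{74729}$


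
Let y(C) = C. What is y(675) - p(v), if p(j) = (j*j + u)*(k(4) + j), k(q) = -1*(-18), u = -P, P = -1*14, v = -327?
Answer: 33046062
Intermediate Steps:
P = -14
u = 14 (u = -1*(-14) = 14)
k(q) = 18
p(j) = (14 + j**2)*(18 + j) (p(j) = (j*j + 14)*(18 + j) = (j**2 + 14)*(18 + j) = (14 + j**2)*(18 + j))
y(675) - p(v) = 675 - (252 + (-327)**3 + 14*(-327) + 18*(-327)**2) = 675 - (252 - 34965783 - 4578 + 18*106929) = 675 - (252 - 34965783 - 4578 + 1924722) = 675 - 1*(-33045387) = 675 + 33045387 = 33046062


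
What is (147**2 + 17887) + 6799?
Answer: 46295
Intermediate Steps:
(147**2 + 17887) + 6799 = (21609 + 17887) + 6799 = 39496 + 6799 = 46295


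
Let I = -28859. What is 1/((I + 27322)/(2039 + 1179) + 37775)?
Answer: 3218/121558413 ≈ 2.6473e-5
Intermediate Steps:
1/((I + 27322)/(2039 + 1179) + 37775) = 1/((-28859 + 27322)/(2039 + 1179) + 37775) = 1/(-1537/3218 + 37775) = 1/(121558413/3218) = 3218/121558413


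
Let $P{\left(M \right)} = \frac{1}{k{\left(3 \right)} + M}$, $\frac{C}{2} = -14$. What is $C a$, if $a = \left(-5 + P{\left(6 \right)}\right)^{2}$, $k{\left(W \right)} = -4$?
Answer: $-567$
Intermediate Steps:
$C = -28$ ($C = 2 \left(-14\right) = -28$)
$P{\left(M \right)} = \frac{1}{-4 + M}$
$a = \frac{81}{4}$ ($a = \left(-5 + \frac{1}{-4 + 6}\right)^{2} = \left(-5 + \frac{1}{2}\right)^{2} = \left(- \frac{9}{2}\right)^{2} = \frac{81}{4} \approx 20.25$)
$C a = \left(-28\right) \frac{81}{4} = -567$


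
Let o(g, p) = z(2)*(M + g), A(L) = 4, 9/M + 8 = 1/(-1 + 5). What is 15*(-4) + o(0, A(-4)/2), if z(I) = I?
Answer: -1932/31 ≈ -62.323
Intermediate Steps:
M = -36/31 (M = 9/(-8 + 1/(-1 + 5)) = 9/(-8 + 1/4) = 9/(-8 + ¼) = 9/(-31/4) = 9*(-4/31) = -36/31 ≈ -1.1613)
o(g, p) = -72/31 + 2*g (o(g, p) = 2*(-36/31 + g) = -72/31 + 2*g)
15*(-4) + o(0, A(-4)/2) = 15*(-4) + (-72/31 + 2*0) = -60 + (-72/31 + 0) = -60 - 72/31 = -1932/31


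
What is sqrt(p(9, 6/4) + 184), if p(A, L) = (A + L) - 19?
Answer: 3*sqrt(78)/2 ≈ 13.248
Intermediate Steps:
p(A, L) = -19 + A + L
sqrt(p(9, 6/4) + 184) = sqrt((-19 + 9 + 6/4) + 184) = sqrt((-19 + 9 + 6*(1/4)) + 184) = sqrt((-19 + 9 + 3/2) + 184) = sqrt(-17/2 + 184) = sqrt(351/2) = 3*sqrt(78)/2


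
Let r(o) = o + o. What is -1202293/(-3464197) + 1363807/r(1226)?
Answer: 4727444140415/8494211044 ≈ 556.55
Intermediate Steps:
r(o) = 2*o
-1202293/(-3464197) + 1363807/r(1226) = -1202293/(-3464197) + 1363807/((2*1226)) = -1202293*(-1/3464197) + 1363807/2452 = 1202293/3464197 + 1363807*(1/2452) = 1202293/3464197 + 1363807/2452 = 4727444140415/8494211044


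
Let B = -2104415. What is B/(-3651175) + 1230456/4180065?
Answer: 177189355637/203495317685 ≈ 0.87073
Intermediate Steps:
B/(-3651175) + 1230456/4180065 = -2104415/(-3651175) + 1230456/4180065 = -2104415*(-1/3651175) + 1230456*(1/4180065) = 420883/730235 + 410152/1393355 = 177189355637/203495317685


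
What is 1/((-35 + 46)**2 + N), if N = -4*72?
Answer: -1/167 ≈ -0.0059880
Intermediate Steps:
N = -288
1/((-35 + 46)**2 + N) = 1/((-35 + 46)**2 - 288) = 1/(11**2 - 288) = 1/(121 - 288) = 1/(-167) = -1/167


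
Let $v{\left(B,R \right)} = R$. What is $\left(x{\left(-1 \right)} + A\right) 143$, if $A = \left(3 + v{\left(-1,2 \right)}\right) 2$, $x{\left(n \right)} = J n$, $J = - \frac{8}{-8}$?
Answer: $1287$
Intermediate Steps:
$J = 1$ ($J = \left(-8\right) \left(- \frac{1}{8}\right) = 1$)
$x{\left(n \right)} = n$ ($x{\left(n \right)} = 1 n = n$)
$A = 10$ ($A = \left(3 + 2\right) 2 = 5 \cdot 2 = 10$)
$\left(x{\left(-1 \right)} + A\right) 143 = \left(-1 + 10\right) 143 = 9 \cdot 143 = 1287$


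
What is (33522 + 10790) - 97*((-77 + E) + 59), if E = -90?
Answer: 54788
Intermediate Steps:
(33522 + 10790) - 97*((-77 + E) + 59) = (33522 + 10790) - 97*((-77 - 90) + 59) = 44312 - 97*(-167 + 59) = 44312 - 97*(-108) = 44312 + 10476 = 54788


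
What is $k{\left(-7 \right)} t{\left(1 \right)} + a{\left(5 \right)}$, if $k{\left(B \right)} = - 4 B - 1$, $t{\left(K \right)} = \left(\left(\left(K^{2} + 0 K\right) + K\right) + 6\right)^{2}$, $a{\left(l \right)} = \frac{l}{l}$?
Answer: $1729$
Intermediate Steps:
$a{\left(l \right)} = 1$
$t{\left(K \right)} = \left(6 + K + K^{2}\right)^{2}$ ($t{\left(K \right)} = \left(\left(\left(K^{2} + 0\right) + K\right) + 6\right)^{2} = \left(\left(K^{2} + K\right) + 6\right)^{2} = \left(\left(K + K^{2}\right) + 6\right)^{2} = \left(6 + K + K^{2}\right)^{2}$)
$k{\left(B \right)} = -1 - 4 B$
$k{\left(-7 \right)} t{\left(1 \right)} + a{\left(5 \right)} = \left(-1 - -28\right) \left(6 + 1 + 1^{2}\right)^{2} + 1 = \left(-1 + 28\right) \left(6 + 1 + 1\right)^{2} + 1 = 27 \cdot 8^{2} + 1 = 27 \cdot 64 + 1 = 1728 + 1 = 1729$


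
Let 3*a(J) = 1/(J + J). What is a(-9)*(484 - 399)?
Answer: -85/54 ≈ -1.5741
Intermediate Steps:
a(J) = 1/(6*J) (a(J) = 1/(3*(J + J)) = 1/(3*((2*J))) = (1/(2*J))/3 = 1/(6*J))
a(-9)*(484 - 399) = ((⅙)/(-9))*(484 - 399) = ((⅙)*(-⅑))*85 = -1/54*85 = -85/54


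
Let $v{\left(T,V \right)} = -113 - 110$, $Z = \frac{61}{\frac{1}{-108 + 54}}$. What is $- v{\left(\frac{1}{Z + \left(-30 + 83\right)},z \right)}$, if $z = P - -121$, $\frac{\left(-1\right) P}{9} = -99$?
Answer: $223$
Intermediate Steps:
$P = 891$ ($P = \left(-9\right) \left(-99\right) = 891$)
$Z = -3294$ ($Z = \frac{61}{\frac{1}{-54}} = \frac{61}{- \frac{1}{54}} = 61 \left(-54\right) = -3294$)
$z = 1012$ ($z = 891 - -121 = 891 + 121 = 1012$)
$v{\left(T,V \right)} = -223$ ($v{\left(T,V \right)} = -113 - 110 = -223$)
$- v{\left(\frac{1}{Z + \left(-30 + 83\right)},z \right)} = \left(-1\right) \left(-223\right) = 223$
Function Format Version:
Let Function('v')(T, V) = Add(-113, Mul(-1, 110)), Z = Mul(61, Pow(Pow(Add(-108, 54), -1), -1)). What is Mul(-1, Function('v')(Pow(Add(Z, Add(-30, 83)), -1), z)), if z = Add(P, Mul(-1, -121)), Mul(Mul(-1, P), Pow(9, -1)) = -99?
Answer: 223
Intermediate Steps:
P = 891 (P = Mul(-9, -99) = 891)
Z = -3294 (Z = Mul(61, Pow(Pow(-54, -1), -1)) = Mul(61, Pow(Rational(-1, 54), -1)) = Mul(61, -54) = -3294)
z = 1012 (z = Add(891, Mul(-1, -121)) = Add(891, 121) = 1012)
Function('v')(T, V) = -223 (Function('v')(T, V) = Add(-113, -110) = -223)
Mul(-1, Function('v')(Pow(Add(Z, Add(-30, 83)), -1), z)) = Mul(-1, -223) = 223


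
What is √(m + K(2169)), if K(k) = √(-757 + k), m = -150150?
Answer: √(-150150 + 2*√353) ≈ 387.44*I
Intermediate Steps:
√(m + K(2169)) = √(-150150 + √(-757 + 2169)) = √(-150150 + √1412) = √(-150150 + 2*√353)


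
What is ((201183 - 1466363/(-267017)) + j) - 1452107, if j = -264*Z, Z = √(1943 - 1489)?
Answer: -334016507345/267017 - 264*√454 ≈ -1.2565e+6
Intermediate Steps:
Z = √454 ≈ 21.307
j = -264*√454 ≈ -5625.1
((201183 - 1466363/(-267017)) + j) - 1452107 = ((201183 - 1466363/(-267017)) - 264*√454) - 1452107 = ((201183 - 1466363*(-1/267017)) - 264*√454) - 1452107 = ((201183 + 1466363/267017) - 264*√454) - 1452107 = (53720747474/267017 - 264*√454) - 1452107 = -334016507345/267017 - 264*√454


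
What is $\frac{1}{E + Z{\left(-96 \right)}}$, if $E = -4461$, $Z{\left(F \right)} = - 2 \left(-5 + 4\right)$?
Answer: $- \frac{1}{4459} \approx -0.00022427$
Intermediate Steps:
$Z{\left(F \right)} = 2$ ($Z{\left(F \right)} = \left(-2\right) \left(-1\right) = 2$)
$\frac{1}{E + Z{\left(-96 \right)}} = \frac{1}{-4461 + 2} = \frac{1}{-4459} = - \frac{1}{4459}$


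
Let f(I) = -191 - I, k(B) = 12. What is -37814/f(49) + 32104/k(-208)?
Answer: 339947/120 ≈ 2832.9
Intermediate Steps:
-37814/f(49) + 32104/k(-208) = -37814/(-191 - 1*49) + 32104/12 = -37814/(-191 - 49) + 32104*(1/12) = -37814/(-240) + 8026/3 = -37814*(-1/240) + 8026/3 = 18907/120 + 8026/3 = 339947/120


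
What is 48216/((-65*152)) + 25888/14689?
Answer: -56558923/18140915 ≈ -3.1178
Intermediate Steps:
48216/((-65*152)) + 25888/14689 = 48216/(-9880) + 25888*(1/14689) = 48216*(-1/9880) + 25888/14689 = -6027/1235 + 25888/14689 = -56558923/18140915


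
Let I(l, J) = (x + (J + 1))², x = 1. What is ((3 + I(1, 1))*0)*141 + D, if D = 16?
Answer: 16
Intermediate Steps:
I(l, J) = (2 + J)² (I(l, J) = (1 + (J + 1))² = (1 + (1 + J))² = (2 + J)²)
((3 + I(1, 1))*0)*141 + D = ((3 + (2 + 1)²)*0)*141 + 16 = ((3 + 3²)*0)*141 + 16 = ((3 + 9)*0)*141 + 16 = (12*0)*141 + 16 = 0*141 + 16 = 0 + 16 = 16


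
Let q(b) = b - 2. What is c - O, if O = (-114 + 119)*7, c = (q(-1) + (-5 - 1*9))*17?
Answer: -324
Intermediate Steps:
q(b) = -2 + b
c = -289 (c = ((-2 - 1) + (-5 - 1*9))*17 = (-3 + (-5 - 9))*17 = (-3 - 14)*17 = -17*17 = -289)
O = 35 (O = 5*7 = 35)
c - O = -289 - 1*35 = -289 - 35 = -324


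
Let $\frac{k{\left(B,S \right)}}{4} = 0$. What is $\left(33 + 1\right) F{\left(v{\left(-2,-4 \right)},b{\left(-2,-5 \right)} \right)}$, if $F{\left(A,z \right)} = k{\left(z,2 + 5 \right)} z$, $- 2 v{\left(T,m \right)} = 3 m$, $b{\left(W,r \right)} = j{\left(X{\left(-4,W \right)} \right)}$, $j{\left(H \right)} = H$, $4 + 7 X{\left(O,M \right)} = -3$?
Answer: $0$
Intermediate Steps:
$X{\left(O,M \right)} = -1$ ($X{\left(O,M \right)} = - \frac{4}{7} + \frac{1}{7} \left(-3\right) = - \frac{4}{7} - \frac{3}{7} = -1$)
$k{\left(B,S \right)} = 0$ ($k{\left(B,S \right)} = 4 \cdot 0 = 0$)
$b{\left(W,r \right)} = -1$
$v{\left(T,m \right)} = - \frac{3 m}{2}$
$F{\left(A,z \right)} = 0$ ($F{\left(A,z \right)} = 0 z = 0$)
$\left(33 + 1\right) F{\left(v{\left(-2,-4 \right)},b{\left(-2,-5 \right)} \right)} = \left(33 + 1\right) 0 = 34 \cdot 0 = 0$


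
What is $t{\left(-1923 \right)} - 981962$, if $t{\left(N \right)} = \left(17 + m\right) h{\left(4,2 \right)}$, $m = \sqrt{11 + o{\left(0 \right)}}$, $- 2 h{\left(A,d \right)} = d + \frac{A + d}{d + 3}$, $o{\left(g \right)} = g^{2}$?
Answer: $- \frac{4909946}{5} - \frac{8 \sqrt{11}}{5} \approx -9.8199 \cdot 10^{5}$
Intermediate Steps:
$h{\left(A,d \right)} = - \frac{d}{2} - \frac{A + d}{2 \left(3 + d\right)}$ ($h{\left(A,d \right)} = - \frac{d + \frac{A + d}{d + 3}}{2} = - \frac{d + \frac{A + d}{3 + d}}{2} = - \frac{d}{2} - \frac{A + d}{2 \left(3 + d\right)}$)
$m = \sqrt{11}$ ($m = \sqrt{11 + 0^{2}} = \sqrt{11 + 0} = \sqrt{11} \approx 3.3166$)
$t{\left(N \right)} = - \frac{136}{5} - \frac{8 \sqrt{11}}{5}$ ($t{\left(N \right)} = \left(17 + \sqrt{11}\right) \frac{\left(-1\right) 4 - 2^{2} - 8}{2 \left(3 + 2\right)} = \left(17 + \sqrt{11}\right) \frac{-4 - 4 - 8}{2 \cdot 5} = \left(17 + \sqrt{11}\right) \frac{1}{2} \cdot \frac{1}{5} \left(-4 - 4 - 8\right) = \left(17 + \sqrt{11}\right) \frac{1}{2} \cdot \frac{1}{5} \left(-16\right) = \left(17 + \sqrt{11}\right) \left(- \frac{8}{5}\right) = - \frac{136}{5} - \frac{8 \sqrt{11}}{5}$)
$t{\left(-1923 \right)} - 981962 = \left(- \frac{136}{5} - \frac{8 \sqrt{11}}{5}\right) - 981962 = - \frac{4909946}{5} - \frac{8 \sqrt{11}}{5}$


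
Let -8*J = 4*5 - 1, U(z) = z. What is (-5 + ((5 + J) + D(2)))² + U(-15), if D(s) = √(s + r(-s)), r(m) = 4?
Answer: -215/64 - 19*√6/4 ≈ -14.994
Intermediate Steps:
D(s) = √(4 + s) (D(s) = √(s + 4) = √(4 + s))
J = -19/8 (J = -(4*5 - 1)/8 = -(20 - 1)/8 = -⅛*19 = -19/8 ≈ -2.3750)
(-5 + ((5 + J) + D(2)))² + U(-15) = (-5 + ((5 - 19/8) + √(4 + 2)))² - 15 = (-5 + (21/8 + √6))² - 15 = (-19/8 + √6)² - 15 = -15 + (-19/8 + √6)²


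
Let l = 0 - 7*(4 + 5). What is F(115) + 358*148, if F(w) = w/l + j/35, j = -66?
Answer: 2384113/45 ≈ 52980.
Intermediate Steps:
l = -63 (l = 0 - 7*9 = 0 - 63 = -63)
F(w) = -66/35 - w/63 (F(w) = w/(-63) - 66/35 = w*(-1/63) - 66*1/35 = -w/63 - 66/35 = -66/35 - w/63)
F(115) + 358*148 = (-66/35 - 1/63*115) + 358*148 = (-66/35 - 115/63) + 52984 = -167/45 + 52984 = 2384113/45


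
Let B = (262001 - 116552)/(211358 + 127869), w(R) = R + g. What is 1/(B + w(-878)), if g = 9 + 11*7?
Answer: -339227/268522335 ≈ -0.0012633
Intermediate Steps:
g = 86 (g = 9 + 77 = 86)
w(R) = 86 + R (w(R) = R + 86 = 86 + R)
B = 145449/339227 ≈ 0.42877
1/(B + w(-878)) = 1/(145449/339227 + (86 - 878)) = 1/(145449/339227 - 792) = 1/(-268522335/339227) = -339227/268522335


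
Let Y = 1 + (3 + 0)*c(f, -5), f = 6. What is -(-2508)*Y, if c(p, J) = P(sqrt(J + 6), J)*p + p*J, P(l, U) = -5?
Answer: -448932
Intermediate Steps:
c(p, J) = -5*p + J*p (c(p, J) = -5*p + p*J = -5*p + J*p)
Y = -179 (Y = 1 + (3 + 0)*(6*(-5 - 5)) = 1 + 3*(6*(-10)) = 1 + 3*(-60) = 1 - 180 = -179)
-(-2508)*Y = -(-2508)*(-179) = -418*1074 = -448932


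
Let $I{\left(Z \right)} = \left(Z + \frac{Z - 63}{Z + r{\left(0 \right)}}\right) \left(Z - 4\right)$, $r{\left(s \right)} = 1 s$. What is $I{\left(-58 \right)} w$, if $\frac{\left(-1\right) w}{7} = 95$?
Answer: $- \frac{66854445}{29} \approx -2.3053 \cdot 10^{6}$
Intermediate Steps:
$w = -665$ ($w = \left(-7\right) 95 = -665$)
$r{\left(s \right)} = s$
$I{\left(Z \right)} = \left(-4 + Z\right) \left(Z + \frac{-63 + Z}{Z}\right)$ ($I{\left(Z \right)} = \left(Z + \frac{Z - 63}{Z + 0}\right) \left(Z - 4\right) = \left(Z + \frac{-63 + Z}{Z}\right) \left(-4 + Z\right) = \left(-4 + Z\right) \left(Z + \frac{-63 + Z}{Z}\right)$)
$I{\left(-58 \right)} w = \left(-67 + \left(-58\right)^{2} - -174 + \frac{252}{-58}\right) \left(-665\right) = \left(-67 + 3364 + 174 + 252 \left(- \frac{1}{58}\right)\right) \left(-665\right) = \left(-67 + 3364 + 174 - \frac{126}{29}\right) \left(-665\right) = \frac{100533}{29} \left(-665\right) = - \frac{66854445}{29}$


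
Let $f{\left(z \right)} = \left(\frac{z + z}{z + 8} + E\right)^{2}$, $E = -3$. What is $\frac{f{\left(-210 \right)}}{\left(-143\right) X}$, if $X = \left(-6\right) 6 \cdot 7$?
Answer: $\frac{961}{40844804} \approx 2.3528 \cdot 10^{-5}$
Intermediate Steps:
$f{\left(z \right)} = \left(-3 + \frac{2 z}{8 + z}\right)^{2}$ ($f{\left(z \right)} = \left(\frac{z + z}{z + 8} - 3\right)^{2} = \left(\frac{2 z}{8 + z} - 3\right)^{2} = \left(-3 + \frac{2 z}{8 + z}\right)^{2}$)
$X = -252$ ($X = \left(-36\right) 7 = -252$)
$\frac{f{\left(-210 \right)}}{\left(-143\right) X} = \frac{\frac{1}{\left(8 - 210\right)^{2}} \left(24 - 210\right)^{2}}{\left(-143\right) \left(-252\right)} = \frac{\frac{1}{40804} \left(-186\right)^{2}}{36036} = \frac{1}{40804} \cdot 34596 \cdot \frac{1}{36036} = \frac{8649}{10201} \cdot \frac{1}{36036} = \frac{961}{40844804}$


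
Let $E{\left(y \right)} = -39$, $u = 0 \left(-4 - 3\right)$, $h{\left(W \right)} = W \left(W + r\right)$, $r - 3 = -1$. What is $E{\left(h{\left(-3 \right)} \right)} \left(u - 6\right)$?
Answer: $234$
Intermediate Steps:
$r = 2$ ($r = 3 - 1 = 2$)
$h{\left(W \right)} = W \left(2 + W\right)$ ($h{\left(W \right)} = W \left(W + 2\right) = W \left(2 + W\right)$)
$u = 0$ ($u = 0 \left(-7\right) = 0$)
$E{\left(h{\left(-3 \right)} \right)} \left(u - 6\right) = - 39 \left(0 - 6\right) = \left(-39\right) \left(-6\right) = 234$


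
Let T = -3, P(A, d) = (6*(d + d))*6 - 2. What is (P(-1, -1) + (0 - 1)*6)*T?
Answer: 240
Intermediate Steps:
P(A, d) = -2 + 72*d (P(A, d) = (6*(2*d))*6 - 2 = (12*d)*6 - 2 = 72*d - 2 = -2 + 72*d)
(P(-1, -1) + (0 - 1)*6)*T = ((-2 + 72*(-1)) + (0 - 1)*6)*(-3) = ((-2 - 72) - 1*6)*(-3) = (-74 - 6)*(-3) = -80*(-3) = 240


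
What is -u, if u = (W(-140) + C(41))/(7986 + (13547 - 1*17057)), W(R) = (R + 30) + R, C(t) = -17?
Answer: 89/1492 ≈ 0.059651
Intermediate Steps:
W(R) = 30 + 2*R (W(R) = (30 + R) + R = 30 + 2*R)
u = -89/1492 (u = ((30 + 2*(-140)) - 17)/(7986 + (13547 - 1*17057)) = ((30 - 280) - 17)/(7986 + (13547 - 17057)) = (-250 - 17)/(7986 - 3510) = -267/4476 = -267*1/4476 = -89/1492 ≈ -0.059651)
-u = -1*(-89/1492) = 89/1492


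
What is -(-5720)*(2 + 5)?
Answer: 40040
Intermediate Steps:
-(-5720)*(2 + 5) = -(-5720)*7 = -1430*(-28) = 40040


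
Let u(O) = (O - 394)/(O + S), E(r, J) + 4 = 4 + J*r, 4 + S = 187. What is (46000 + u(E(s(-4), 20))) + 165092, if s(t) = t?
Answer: 21742002/103 ≈ 2.1109e+5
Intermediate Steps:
S = 183 (S = -4 + 187 = 183)
E(r, J) = J*r (E(r, J) = -4 + (4 + J*r) = J*r)
u(O) = (-394 + O)/(183 + O) (u(O) = (O - 394)/(O + 183) = (-394 + O)/(183 + O))
(46000 + u(E(s(-4), 20))) + 165092 = (46000 + (-394 + 20*(-4))/(183 + 20*(-4))) + 165092 = (46000 + (-394 - 80)/(183 - 80)) + 165092 = (46000 - 474/103) + 165092 = 4737526/103 + 165092 = 21742002/103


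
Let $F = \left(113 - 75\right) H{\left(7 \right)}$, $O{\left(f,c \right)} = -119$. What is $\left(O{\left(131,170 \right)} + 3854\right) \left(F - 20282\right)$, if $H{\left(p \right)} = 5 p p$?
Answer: $-40980420$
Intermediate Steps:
$H{\left(p \right)} = 5 p^{2}$
$F = 9310$ ($F = \left(113 - 75\right) 5 \cdot 7^{2} = 38 \cdot 5 \cdot 49 = 38 \cdot 245 = 9310$)
$\left(O{\left(131,170 \right)} + 3854\right) \left(F - 20282\right) = \left(-119 + 3854\right) \left(9310 - 20282\right) = 3735 \left(-10972\right) = -40980420$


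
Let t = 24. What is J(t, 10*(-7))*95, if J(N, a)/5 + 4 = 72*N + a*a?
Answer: 3146400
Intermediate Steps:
J(N, a) = -20 + 5*a² + 360*N (J(N, a) = -20 + 5*(72*N + a*a) = -20 + 5*(72*N + a²) = -20 + 5*(a² + 72*N) = -20 + (5*a² + 360*N) = -20 + 5*a² + 360*N)
J(t, 10*(-7))*95 = (-20 + 5*(10*(-7))² + 360*24)*95 = (-20 + 5*(-70)² + 8640)*95 = (-20 + 5*4900 + 8640)*95 = (-20 + 24500 + 8640)*95 = 33120*95 = 3146400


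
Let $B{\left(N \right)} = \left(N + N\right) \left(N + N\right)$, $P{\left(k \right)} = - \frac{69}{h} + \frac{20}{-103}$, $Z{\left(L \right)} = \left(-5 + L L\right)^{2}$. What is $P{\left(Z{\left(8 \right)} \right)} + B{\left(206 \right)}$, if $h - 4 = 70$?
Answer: $\frac{1293780181}{7622} \approx 1.6974 \cdot 10^{5}$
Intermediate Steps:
$h = 74$ ($h = 4 + 70 = 74$)
$Z{\left(L \right)} = \left(-5 + L^{2}\right)^{2}$
$P{\left(k \right)} = - \frac{8587}{7622}$ ($P{\left(k \right)} = - \frac{69}{74} + \frac{20}{-103} = \left(-69\right) \frac{1}{74} + 20 \left(- \frac{1}{103}\right) = - \frac{69}{74} - \frac{20}{103} = - \frac{8587}{7622}$)
$B{\left(N \right)} = 4 N^{2}$ ($B{\left(N \right)} = 2 N 2 N = 4 N^{2}$)
$P{\left(Z{\left(8 \right)} \right)} + B{\left(206 \right)} = - \frac{8587}{7622} + 4 \cdot 206^{2} = - \frac{8587}{7622} + 4 \cdot 42436 = - \frac{8587}{7622} + 169744 = \frac{1293780181}{7622}$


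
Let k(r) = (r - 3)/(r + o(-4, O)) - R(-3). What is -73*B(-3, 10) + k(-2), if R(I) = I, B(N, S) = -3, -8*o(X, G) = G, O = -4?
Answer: 676/3 ≈ 225.33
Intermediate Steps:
o(X, G) = -G/8
k(r) = 3 + (-3 + r)/(1/2 + r) (k(r) = (r - 3)/(r - 1/8*(-4)) - 1*(-3) = (-3 + r)/(r + 1/2) + 3 = (-3 + r)/(1/2 + r) + 3 = 3 + (-3 + r)/(1/2 + r))
-73*B(-3, 10) + k(-2) = -73*(-3) + (-3 + 8*(-2))/(1 + 2*(-2)) = 219 + (-3 - 16)/(1 - 4) = 219 - 19/(-3) = 219 - 1/3*(-19) = 219 + 19/3 = 676/3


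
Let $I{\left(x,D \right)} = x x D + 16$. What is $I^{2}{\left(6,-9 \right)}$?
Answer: $94864$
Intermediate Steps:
$I{\left(x,D \right)} = 16 + D x^{2}$ ($I{\left(x,D \right)} = x^{2} D + 16 = D x^{2} + 16 = 16 + D x^{2}$)
$I^{2}{\left(6,-9 \right)} = \left(16 - 9 \cdot 6^{2}\right)^{2} = \left(16 - 324\right)^{2} = \left(-308\right)^{2} = 94864$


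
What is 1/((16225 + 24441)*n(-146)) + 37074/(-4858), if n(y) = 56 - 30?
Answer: -19599464263/2568220564 ≈ -7.6315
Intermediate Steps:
n(y) = 26
1/((16225 + 24441)*n(-146)) + 37074/(-4858) = 1/((16225 + 24441)*26) + 37074/(-4858) = (1/26)/40666 + 37074*(-1/4858) = (1/40666)*(1/26) - 18537/2429 = 1/1057316 - 18537/2429 = -19599464263/2568220564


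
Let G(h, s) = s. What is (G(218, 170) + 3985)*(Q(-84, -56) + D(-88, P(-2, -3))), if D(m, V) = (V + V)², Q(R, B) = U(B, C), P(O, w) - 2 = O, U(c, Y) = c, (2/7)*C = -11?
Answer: -232680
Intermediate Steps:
C = -77/2 (C = (7/2)*(-11) = -77/2 ≈ -38.500)
P(O, w) = 2 + O
Q(R, B) = B
D(m, V) = 4*V² (D(m, V) = (2*V)² = 4*V²)
(G(218, 170) + 3985)*(Q(-84, -56) + D(-88, P(-2, -3))) = (170 + 3985)*(-56 + 4*(2 - 2)²) = 4155*(-56 + 4*0²) = 4155*(-56 + 4*0) = 4155*(-56 + 0) = 4155*(-56) = -232680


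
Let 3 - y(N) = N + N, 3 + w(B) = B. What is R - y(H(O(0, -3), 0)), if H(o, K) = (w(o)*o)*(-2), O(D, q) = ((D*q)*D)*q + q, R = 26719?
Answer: 26644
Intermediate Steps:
w(B) = -3 + B
O(D, q) = q + D²*q² (O(D, q) = (q*D²)*q + q = D²*q² + q = q + D²*q²)
H(o, K) = -2*o*(-3 + o) (H(o, K) = ((-3 + o)*o)*(-2) = (o*(-3 + o))*(-2) = -2*o*(-3 + o))
y(N) = 3 - 2*N (y(N) = 3 - (N + N) = 3 - 2*N)
R - y(H(O(0, -3), 0)) = 26719 - (3 - 4*(-3*(1 - 3*0²))*(3 - (-3)*(1 - 3*0²))) = 26719 - (3 - 4*(-3*(1 - 3*0))*(3 - (-3)*(1 - 3*0))) = 26719 - (3 - 4*(-3*(1 + 0))*(3 - (-3)*(1 + 0))) = 26719 - (3 - 4*(-3*1)*(3 - (-3))) = 26719 - (3 - 4*(-3)*(3 - 1*(-3))) = 26719 - (3 - 4*(-3)*(3 + 3)) = 26719 - (3 - 4*(-3)*6) = 26719 - (3 - 2*(-36)) = 26719 - (3 + 72) = 26719 - 1*75 = 26719 - 75 = 26644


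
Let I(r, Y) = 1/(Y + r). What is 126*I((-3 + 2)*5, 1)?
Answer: -63/2 ≈ -31.500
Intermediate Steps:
126*I((-3 + 2)*5, 1) = 126/(1 + (-3 + 2)*5) = 126/(1 - 1*5) = 126/(1 - 5) = 126/(-4) = 126*(-¼) = -63/2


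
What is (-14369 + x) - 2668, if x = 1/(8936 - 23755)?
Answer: -252471304/14819 ≈ -17037.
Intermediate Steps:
x = -1/14819 (x = 1/(-14819) = -1/14819 ≈ -6.7481e-5)
(-14369 + x) - 2668 = (-14369 - 1/14819) - 2668 = -212934212/14819 - 2668 = -252471304/14819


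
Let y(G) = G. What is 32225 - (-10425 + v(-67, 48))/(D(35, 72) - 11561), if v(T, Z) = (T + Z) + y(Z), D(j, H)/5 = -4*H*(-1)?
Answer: 326138829/10121 ≈ 32224.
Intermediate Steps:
D(j, H) = 20*H (D(j, H) = 5*(-4*H*(-1)) = 5*(4*H) = 20*H)
v(T, Z) = T + 2*Z (v(T, Z) = (T + Z) + Z = T + 2*Z)
32225 - (-10425 + v(-67, 48))/(D(35, 72) - 11561) = 32225 - (-10425 + (-67 + 2*48))/(20*72 - 11561) = 32225 - (-10425 + (-67 + 96))/(1440 - 11561) = 32225 - (-10425 + 29)/(-10121) = 32225 - (-10396)*(-1)/10121 = 32225 - 1*10396/10121 = 32225 - 10396/10121 = 326138829/10121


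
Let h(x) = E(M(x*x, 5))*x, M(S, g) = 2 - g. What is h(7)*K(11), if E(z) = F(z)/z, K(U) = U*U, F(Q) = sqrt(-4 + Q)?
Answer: -847*I*sqrt(7)/3 ≈ -746.98*I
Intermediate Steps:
K(U) = U**2
E(z) = sqrt(-4 + z)/z
h(x) = -I*x*sqrt(7)/3 (h(x) = (sqrt(-4 + (2 - 1*5))/(2 - 1*5))*x = (sqrt(-4 + (2 - 5))/(2 - 5))*x = (sqrt(-4 - 3)/(-3))*x = (-I*sqrt(7)/3)*x = -I*x*sqrt(7)/3)
h(7)*K(11) = -1/3*I*7*sqrt(7)*11**2 = -7*I*sqrt(7)/3*121 = -847*I*sqrt(7)/3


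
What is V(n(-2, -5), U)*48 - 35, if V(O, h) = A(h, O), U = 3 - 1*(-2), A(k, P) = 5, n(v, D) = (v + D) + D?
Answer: 205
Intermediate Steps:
n(v, D) = v + 2*D (n(v, D) = (D + v) + D = v + 2*D)
U = 5 (U = 3 + 2 = 5)
V(O, h) = 5
V(n(-2, -5), U)*48 - 35 = 5*48 - 35 = 240 - 35 = 205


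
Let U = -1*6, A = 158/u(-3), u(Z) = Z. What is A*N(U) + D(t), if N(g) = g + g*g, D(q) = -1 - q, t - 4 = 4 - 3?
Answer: -1586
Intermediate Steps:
t = 5 (t = 4 + (4 - 3) = 4 + 1 = 5)
A = -158/3 (A = 158/(-3) = 158*(-⅓) = -158/3 ≈ -52.667)
U = -6
N(g) = g + g²
A*N(U) + D(t) = -(-316)*(1 - 6) + (-1 - 1*5) = -(-316)*(-5) + (-1 - 5) = -158/3*30 - 6 = -1580 - 6 = -1586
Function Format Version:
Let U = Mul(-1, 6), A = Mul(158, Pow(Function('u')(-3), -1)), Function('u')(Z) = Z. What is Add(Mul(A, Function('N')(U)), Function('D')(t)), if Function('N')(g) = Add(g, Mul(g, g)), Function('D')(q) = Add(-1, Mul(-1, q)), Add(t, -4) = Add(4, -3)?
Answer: -1586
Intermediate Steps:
t = 5 (t = Add(4, Add(4, -3)) = Add(4, 1) = 5)
A = Rational(-158, 3) (A = Mul(158, Pow(-3, -1)) = Mul(158, Rational(-1, 3)) = Rational(-158, 3) ≈ -52.667)
U = -6
Function('N')(g) = Add(g, Pow(g, 2))
Add(Mul(A, Function('N')(U)), Function('D')(t)) = Add(Mul(Rational(-158, 3), Mul(-6, Add(1, -6))), Add(-1, Mul(-1, 5))) = Add(Mul(Rational(-158, 3), Mul(-6, -5)), Add(-1, -5)) = Add(Mul(Rational(-158, 3), 30), -6) = Add(-1580, -6) = -1586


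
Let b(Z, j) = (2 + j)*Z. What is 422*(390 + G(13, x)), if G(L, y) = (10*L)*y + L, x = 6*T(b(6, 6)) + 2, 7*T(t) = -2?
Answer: 1300182/7 ≈ 1.8574e+5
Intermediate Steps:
b(Z, j) = Z*(2 + j)
T(t) = -2/7 (T(t) = (⅐)*(-2) = -2/7)
x = 2/7 (x = 6*(-2/7) + 2 = -12/7 + 2 = 2/7 ≈ 0.28571)
G(L, y) = L + 10*L*y (G(L, y) = 10*L*y + L = L + 10*L*y)
422*(390 + G(13, x)) = 422*(390 + 13*(1 + 10*(2/7))) = 422*(390 + 13*(1 + 20/7)) = 422*(390 + 13*(27/7)) = 422*(390 + 351/7) = 422*(3081/7) = 1300182/7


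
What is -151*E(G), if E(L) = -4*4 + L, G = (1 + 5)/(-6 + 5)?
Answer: 3322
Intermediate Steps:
G = -6 (G = 6/(-1) = 6*(-1) = -6)
E(L) = -16 + L
-151*E(G) = -151*(-16 - 6) = -151*(-22) = 3322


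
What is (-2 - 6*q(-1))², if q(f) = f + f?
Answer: 100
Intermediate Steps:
q(f) = 2*f
(-2 - 6*q(-1))² = (-2 - 12*(-1))² = (-2 - 6*(-2))² = (-2 + 12)² = 10² = 100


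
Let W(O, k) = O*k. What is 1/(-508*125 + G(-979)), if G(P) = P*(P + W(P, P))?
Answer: -1/937418798 ≈ -1.0668e-9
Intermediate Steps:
G(P) = P*(P + P²) (G(P) = P*(P + P*P) = P*(P + P²))
1/(-508*125 + G(-979)) = 1/(-508*125 + (-979)²*(1 - 979)) = 1/(-63500 + 958441*(-978)) = 1/(-63500 - 937355298) = 1/(-937418798) = -1/937418798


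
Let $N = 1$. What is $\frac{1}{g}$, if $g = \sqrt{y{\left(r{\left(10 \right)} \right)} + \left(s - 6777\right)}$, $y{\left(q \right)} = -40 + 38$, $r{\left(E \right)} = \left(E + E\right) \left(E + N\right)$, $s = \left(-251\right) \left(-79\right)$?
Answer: $\frac{\sqrt{58}}{870} \approx 0.0087538$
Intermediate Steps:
$s = 19829$
$r{\left(E \right)} = 2 E \left(1 + E\right)$ ($r{\left(E \right)} = \left(E + E\right) \left(E + 1\right) = 2 E \left(1 + E\right)$)
$y{\left(q \right)} = -2$
$g = 15 \sqrt{58}$ ($g = \sqrt{-2 + \left(19829 - 6777\right)} = \sqrt{-2 + 13052} = \sqrt{13050} = 15 \sqrt{58} \approx 114.24$)
$\frac{1}{g} = \frac{1}{15 \sqrt{58}} = \frac{\sqrt{58}}{870}$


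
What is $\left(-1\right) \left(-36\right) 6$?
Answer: $216$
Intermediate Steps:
$\left(-1\right) \left(-36\right) 6 = 36 \cdot 6 = 216$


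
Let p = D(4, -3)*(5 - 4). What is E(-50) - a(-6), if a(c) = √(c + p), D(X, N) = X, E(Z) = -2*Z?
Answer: 100 - I*√2 ≈ 100.0 - 1.4142*I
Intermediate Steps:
p = 4 (p = 4*(5 - 4) = 4*1 = 4)
a(c) = √(4 + c) (a(c) = √(c + 4) = √(4 + c))
E(-50) - a(-6) = -2*(-50) - √(4 - 6) = 100 - √(-2) = 100 - I*√2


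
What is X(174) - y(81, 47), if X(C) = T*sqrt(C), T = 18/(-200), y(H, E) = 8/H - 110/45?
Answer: 190/81 - 9*sqrt(174)/100 ≈ 1.1585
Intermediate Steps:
y(H, E) = -22/9 + 8/H (y(H, E) = 8/H - 110*1/45 = 8/H - 22/9 = -22/9 + 8/H)
T = -9/100 (T = 18*(-1/200) = -9/100 ≈ -0.090000)
X(C) = -9*sqrt(C)/100
X(174) - y(81, 47) = -9*sqrt(174)/100 - (-22/9 + 8/81) = -9*sqrt(174)/100 - 1*(-190/81) = -9*sqrt(174)/100 + 190/81 = 190/81 - 9*sqrt(174)/100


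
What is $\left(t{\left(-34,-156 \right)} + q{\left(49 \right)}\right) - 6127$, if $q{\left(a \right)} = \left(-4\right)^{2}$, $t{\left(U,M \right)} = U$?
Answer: $-6145$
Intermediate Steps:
$q{\left(a \right)} = 16$
$\left(t{\left(-34,-156 \right)} + q{\left(49 \right)}\right) - 6127 = \left(-34 + 16\right) - 6127 = -18 - 6127 = -6145$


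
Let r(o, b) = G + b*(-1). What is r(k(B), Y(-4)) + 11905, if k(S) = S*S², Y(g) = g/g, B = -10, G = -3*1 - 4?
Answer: 11897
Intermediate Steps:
G = -7 (G = -3 - 4 = -7)
Y(g) = 1
k(S) = S³
r(o, b) = -7 - b (r(o, b) = -7 + b*(-1) = -7 - b)
r(k(B), Y(-4)) + 11905 = (-7 - 1*1) + 11905 = (-7 - 1) + 11905 = -8 + 11905 = 11897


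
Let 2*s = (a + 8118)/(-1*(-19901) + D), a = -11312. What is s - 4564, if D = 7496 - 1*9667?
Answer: -80921317/17730 ≈ -4564.1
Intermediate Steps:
D = -2171 (D = 7496 - 9667 = -2171)
s = -1597/17730 (s = ((-11312 + 8118)/(-1*(-19901) - 2171))/2 = (-3194/(19901 - 2171))/2 = (-3194/17730)/2 = (-3194*1/17730)/2 = (1/2)*(-1597/8865) = -1597/17730 ≈ -0.090073)
s - 4564 = -1597/17730 - 4564 = -80921317/17730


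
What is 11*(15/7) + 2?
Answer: 179/7 ≈ 25.571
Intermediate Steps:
11*(15/7) + 2 = 165/7 + 2 = 179/7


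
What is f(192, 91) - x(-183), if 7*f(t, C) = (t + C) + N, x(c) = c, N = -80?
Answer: 212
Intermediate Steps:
f(t, C) = -80/7 + C/7 + t/7 (f(t, C) = ((t + C) - 80)/7 = ((C + t) - 80)/7 = (-80 + C + t)/7 = -80/7 + C/7 + t/7)
f(192, 91) - x(-183) = (-80/7 + (1/7)*91 + (1/7)*192) - 1*(-183) = (-80/7 + 13 + 192/7) + 183 = 29 + 183 = 212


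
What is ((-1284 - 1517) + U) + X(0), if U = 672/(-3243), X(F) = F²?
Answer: -3028105/1081 ≈ -2801.2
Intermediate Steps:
U = -224/1081 (U = 672*(-1/3243) = -224/1081 ≈ -0.20722)
((-1284 - 1517) + U) + X(0) = ((-1284 - 1517) - 224/1081) + 0² = (-2801 - 224/1081) + 0 = -3028105/1081 + 0 = -3028105/1081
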